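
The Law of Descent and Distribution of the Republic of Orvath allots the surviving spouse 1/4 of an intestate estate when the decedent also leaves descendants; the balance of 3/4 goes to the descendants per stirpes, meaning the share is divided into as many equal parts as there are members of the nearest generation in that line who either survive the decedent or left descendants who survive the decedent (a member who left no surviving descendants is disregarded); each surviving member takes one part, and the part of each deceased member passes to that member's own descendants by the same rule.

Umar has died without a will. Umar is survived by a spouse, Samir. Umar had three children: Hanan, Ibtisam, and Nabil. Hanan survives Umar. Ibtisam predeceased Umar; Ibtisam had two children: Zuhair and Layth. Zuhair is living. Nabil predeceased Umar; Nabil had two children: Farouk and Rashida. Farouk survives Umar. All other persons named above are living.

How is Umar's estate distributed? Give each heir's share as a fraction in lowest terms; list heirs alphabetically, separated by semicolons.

Samir, as surviving spouse, takes 1/4.
The remaining 3/4 passes to Umar's descendants per stirpes.
The 3/4 is divided into 3 equal shares of 1/4 among Hanan, Ibtisam, Nabil.
Hanan is living and takes 1/4.
Ibtisam predeceased; the 1/4 allotted to Ibtisam's branch passes to Ibtisam's issue by representation.
The 1/4 is divided into 2 equal shares of 1/8 among Zuhair, Layth.
Zuhair is living and takes 1/8.
Layth is living and takes 1/8.
Nabil predeceased; the 1/4 allotted to Nabil's branch passes to Nabil's issue by representation.
The 1/4 is divided into 2 equal shares of 1/8 among Farouk, Rashida.
Farouk is living and takes 1/8.
Rashida is living and takes 1/8.

Farouk 1/8; Hanan 1/4; Layth 1/8; Rashida 1/8; Samir 1/4; Zuhair 1/8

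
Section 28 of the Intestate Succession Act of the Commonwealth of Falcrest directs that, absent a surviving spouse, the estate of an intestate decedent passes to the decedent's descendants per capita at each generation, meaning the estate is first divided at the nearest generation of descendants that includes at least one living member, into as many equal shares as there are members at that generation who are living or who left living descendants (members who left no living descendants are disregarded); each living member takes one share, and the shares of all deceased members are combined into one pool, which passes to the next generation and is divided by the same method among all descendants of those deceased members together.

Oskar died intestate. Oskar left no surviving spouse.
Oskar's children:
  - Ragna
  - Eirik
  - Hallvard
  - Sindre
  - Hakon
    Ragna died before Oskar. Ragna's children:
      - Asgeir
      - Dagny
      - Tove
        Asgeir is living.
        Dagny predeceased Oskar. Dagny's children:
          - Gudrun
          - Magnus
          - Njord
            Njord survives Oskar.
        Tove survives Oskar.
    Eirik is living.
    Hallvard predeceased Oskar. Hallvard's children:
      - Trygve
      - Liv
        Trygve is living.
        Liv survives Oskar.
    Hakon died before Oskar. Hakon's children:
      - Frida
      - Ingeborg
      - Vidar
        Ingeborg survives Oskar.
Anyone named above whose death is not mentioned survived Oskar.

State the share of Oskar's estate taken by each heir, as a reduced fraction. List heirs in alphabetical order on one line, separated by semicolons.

Asgeir 3/40; Eirik 1/5; Frida 3/40; Gudrun 1/40; Ingeborg 3/40; Liv 3/40; Magnus 1/40; Njord 1/40; Sindre 1/5; Tove 3/40; Trygve 3/40; Vidar 3/40

There is no surviving spouse, so the entire estate passes to Oskar's descendants per capita at each generation.
At generation 1 (Ragna, Eirik, Hallvard, Sindre, Hakon) there are 5 shares of (1)/5 = 1/5 each.
Living: Eirik and Sindre — each takes 1/5.
Deceased: Ragna, Hallvard, and Hakon. Their combined 3/5 is pooled and carried to generation 2.
At generation 2 (Asgeir, Dagny, Tove, Trygve, Liv, Frida, Ingeborg, Vidar) there are 8 shares of (3/5)/8 = 3/40 each.
Living: Asgeir, Tove, Trygve, Liv, Frida, Ingeborg, and Vidar — each takes 3/40.
Deceased: Dagny. That 3/40 share is carried to generation 3.
At generation 3 (Gudrun, Magnus, Njord) there are 3 shares of (3/40)/3 = 1/40 each.
Living: Gudrun, Magnus, and Njord — each takes 1/40.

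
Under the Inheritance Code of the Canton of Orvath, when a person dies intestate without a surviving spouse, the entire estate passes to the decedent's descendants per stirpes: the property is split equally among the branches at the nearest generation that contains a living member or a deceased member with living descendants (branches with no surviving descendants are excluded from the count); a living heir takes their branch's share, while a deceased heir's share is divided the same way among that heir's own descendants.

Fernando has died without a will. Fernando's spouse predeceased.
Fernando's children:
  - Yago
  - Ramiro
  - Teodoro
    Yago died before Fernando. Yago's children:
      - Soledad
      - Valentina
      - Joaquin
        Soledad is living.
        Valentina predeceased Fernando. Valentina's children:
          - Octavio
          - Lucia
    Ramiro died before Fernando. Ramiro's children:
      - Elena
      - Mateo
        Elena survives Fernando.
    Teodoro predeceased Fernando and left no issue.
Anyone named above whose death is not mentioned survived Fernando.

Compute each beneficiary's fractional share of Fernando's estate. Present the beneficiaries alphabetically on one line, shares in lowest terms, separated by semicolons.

Elena 1/4; Joaquin 1/6; Lucia 1/12; Mateo 1/4; Octavio 1/12; Soledad 1/6

There is no surviving spouse, so the entire estate passes to Fernando's descendants per stirpes.
Teodoro left no surviving issue, so that branch lapses and is disregarded.
The estate is divided into 2 equal shares of 1/2 among Yago, Ramiro.
Yago predeceased; the 1/2 allotted to Yago's branch passes to Yago's issue by representation.
The 1/2 is divided into 3 equal shares of 1/6 among Soledad, Valentina, Joaquin.
Soledad is living and takes 1/6.
Valentina predeceased; the 1/6 allotted to Valentina's branch passes to Valentina's issue by representation.
The 1/6 is divided into 2 equal shares of 1/12 among Octavio, Lucia.
Octavio is living and takes 1/12.
Lucia is living and takes 1/12.
Joaquin is living and takes 1/6.
Ramiro predeceased; the 1/2 allotted to Ramiro's branch passes to Ramiro's issue by representation.
The 1/2 is divided into 2 equal shares of 1/4 among Elena, Mateo.
Elena is living and takes 1/4.
Mateo is living and takes 1/4.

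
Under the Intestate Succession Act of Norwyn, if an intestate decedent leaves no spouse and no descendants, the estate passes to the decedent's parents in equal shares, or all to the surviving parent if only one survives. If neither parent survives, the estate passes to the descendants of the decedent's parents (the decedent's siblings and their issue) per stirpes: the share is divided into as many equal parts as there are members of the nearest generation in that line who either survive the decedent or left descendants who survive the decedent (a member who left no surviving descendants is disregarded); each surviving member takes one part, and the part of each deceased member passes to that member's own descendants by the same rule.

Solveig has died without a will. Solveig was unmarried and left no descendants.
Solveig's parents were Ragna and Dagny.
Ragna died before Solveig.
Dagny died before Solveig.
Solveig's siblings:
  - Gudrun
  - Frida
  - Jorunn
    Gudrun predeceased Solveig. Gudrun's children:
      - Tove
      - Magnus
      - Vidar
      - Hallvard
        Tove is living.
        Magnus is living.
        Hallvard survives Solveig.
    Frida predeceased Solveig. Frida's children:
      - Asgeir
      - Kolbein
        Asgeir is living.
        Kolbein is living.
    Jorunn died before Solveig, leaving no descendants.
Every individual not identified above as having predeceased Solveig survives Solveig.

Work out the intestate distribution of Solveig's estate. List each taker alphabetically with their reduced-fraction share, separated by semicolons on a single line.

Neither parent survives and there are no descendants, so the estate passes to Solveig's siblings and their issue per stirpes.
Jorunn left no surviving issue, so that branch lapses and is disregarded.
The estate is divided into 2 equal shares of 1/2 among Gudrun, Frida.
Gudrun predeceased; the 1/2 allotted to Gudrun's branch passes to Gudrun's issue by representation.
The 1/2 is divided into 4 equal shares of 1/8 among Tove, Magnus, Vidar, Hallvard.
Tove is living and takes 1/8.
Magnus is living and takes 1/8.
Vidar is living and takes 1/8.
Hallvard is living and takes 1/8.
Frida predeceased; the 1/2 allotted to Frida's branch passes to Frida's issue by representation.
The 1/2 is divided into 2 equal shares of 1/4 among Asgeir, Kolbein.
Asgeir is living and takes 1/4.
Kolbein is living and takes 1/4.

Asgeir 1/4; Hallvard 1/8; Kolbein 1/4; Magnus 1/8; Tove 1/8; Vidar 1/8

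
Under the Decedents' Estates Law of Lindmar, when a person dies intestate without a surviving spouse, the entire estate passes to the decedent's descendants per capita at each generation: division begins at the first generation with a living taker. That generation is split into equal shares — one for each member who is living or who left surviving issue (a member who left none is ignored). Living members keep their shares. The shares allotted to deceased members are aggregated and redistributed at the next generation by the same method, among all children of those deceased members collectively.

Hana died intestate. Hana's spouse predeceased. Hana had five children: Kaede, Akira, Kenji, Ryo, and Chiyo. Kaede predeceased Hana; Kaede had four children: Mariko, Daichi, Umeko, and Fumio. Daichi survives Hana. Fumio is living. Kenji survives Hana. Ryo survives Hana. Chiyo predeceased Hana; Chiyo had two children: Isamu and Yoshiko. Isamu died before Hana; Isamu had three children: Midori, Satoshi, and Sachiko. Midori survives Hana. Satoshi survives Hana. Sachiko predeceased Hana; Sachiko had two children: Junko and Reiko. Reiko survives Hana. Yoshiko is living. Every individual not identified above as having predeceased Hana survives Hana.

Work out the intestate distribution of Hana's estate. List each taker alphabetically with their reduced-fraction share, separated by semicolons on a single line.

There is no surviving spouse, so the entire estate passes to Hana's descendants per capita at each generation.
At generation 1 (Kaede, Akira, Kenji, Ryo, Chiyo) there are 5 shares of (1)/5 = 1/5 each.
Living: Akira, Kenji, and Ryo — each takes 1/5.
Deceased: Kaede and Chiyo. Their combined 2/5 is pooled and carried to generation 2.
At generation 2 (Mariko, Daichi, Umeko, Fumio, Isamu, Yoshiko) there are 6 shares of (2/5)/6 = 1/15 each.
Living: Mariko, Daichi, Umeko, Fumio, and Yoshiko — each takes 1/15.
Deceased: Isamu. That 1/15 share is carried to generation 3.
At generation 3 (Midori, Satoshi, Sachiko) there are 3 shares of (1/15)/3 = 1/45 each.
Living: Midori and Satoshi — each takes 1/45.
Deceased: Sachiko. That 1/45 share is carried to generation 4.
At generation 4 (Junko, Reiko) there are 2 shares of (1/45)/2 = 1/90 each.
Living: Junko and Reiko — each takes 1/90.

Akira 1/5; Daichi 1/15; Fumio 1/15; Junko 1/90; Kenji 1/5; Mariko 1/15; Midori 1/45; Reiko 1/90; Ryo 1/5; Satoshi 1/45; Umeko 1/15; Yoshiko 1/15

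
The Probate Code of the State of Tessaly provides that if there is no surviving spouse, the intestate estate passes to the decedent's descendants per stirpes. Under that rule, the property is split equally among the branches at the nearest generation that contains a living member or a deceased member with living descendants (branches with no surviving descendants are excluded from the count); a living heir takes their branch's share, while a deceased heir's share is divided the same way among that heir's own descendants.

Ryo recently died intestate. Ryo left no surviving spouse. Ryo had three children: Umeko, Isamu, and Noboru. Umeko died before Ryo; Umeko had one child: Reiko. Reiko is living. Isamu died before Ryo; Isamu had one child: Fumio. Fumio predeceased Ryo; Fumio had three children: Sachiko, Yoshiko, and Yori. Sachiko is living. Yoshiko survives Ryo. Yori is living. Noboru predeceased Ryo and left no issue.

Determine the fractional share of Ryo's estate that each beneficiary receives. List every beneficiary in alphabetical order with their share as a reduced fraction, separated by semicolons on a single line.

Reiko 1/2; Sachiko 1/6; Yori 1/6; Yoshiko 1/6

There is no surviving spouse, so the entire estate passes to Ryo's descendants per stirpes.
Noboru left no surviving issue, so that branch lapses and is disregarded.
The estate is divided into 2 equal shares of 1/2 among Umeko, Isamu.
Umeko predeceased; the 1/2 allotted to Umeko's branch passes to Umeko's issue by representation.
Reiko is the sole taker at this level and receives the full 1/2.
Isamu predeceased; the 1/2 allotted to Isamu's branch passes to Isamu's issue by representation.
Fumio's line is the sole branch at this level, so the full 1/2 passes to Fumio's issue by representation.
The 1/2 is divided into 3 equal shares of 1/6 among Sachiko, Yoshiko, Yori.
Sachiko is living and takes 1/6.
Yoshiko is living and takes 1/6.
Yori is living and takes 1/6.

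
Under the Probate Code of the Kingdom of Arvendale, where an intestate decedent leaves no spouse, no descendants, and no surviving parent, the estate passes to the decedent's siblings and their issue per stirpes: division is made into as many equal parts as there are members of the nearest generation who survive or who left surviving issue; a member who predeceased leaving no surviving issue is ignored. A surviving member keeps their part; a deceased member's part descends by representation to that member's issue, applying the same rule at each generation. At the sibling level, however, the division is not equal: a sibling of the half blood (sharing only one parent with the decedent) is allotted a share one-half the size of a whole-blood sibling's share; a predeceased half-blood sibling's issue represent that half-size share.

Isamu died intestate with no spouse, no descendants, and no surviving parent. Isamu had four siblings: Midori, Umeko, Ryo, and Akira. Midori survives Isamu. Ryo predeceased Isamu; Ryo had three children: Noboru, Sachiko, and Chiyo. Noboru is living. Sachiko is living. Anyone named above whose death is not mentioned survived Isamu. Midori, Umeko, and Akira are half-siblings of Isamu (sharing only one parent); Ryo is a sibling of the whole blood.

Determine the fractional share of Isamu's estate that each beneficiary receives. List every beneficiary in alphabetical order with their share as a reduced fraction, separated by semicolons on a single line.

Akira 1/5; Chiyo 2/15; Midori 1/5; Noboru 2/15; Sachiko 2/15; Umeko 1/5

No spouse, descendants, or parent survives, so the estate passes to Isamu's siblings per stirpes.
Half-blood siblings count for one-half the weight of whole-blood siblings at the initial division.
Dividing 1 in proportion to weights (total weight 5/2): Midori (weight 1/2) → 1/5; Umeko (weight 1/2) → 1/5; Ryo (weight 1) → 2/5; Akira (weight 1/2) → 1/5.
Midori is living and takes 1/5.
Umeko is living and takes 1/5.
Ryo predeceased; the 2/5 allotted to Ryo's branch passes to Ryo's issue by representation.
The 2/5 is divided into 3 equal shares of 2/15 among Noboru, Sachiko, Chiyo.
Noboru is living and takes 2/15.
Sachiko is living and takes 2/15.
Chiyo is living and takes 2/15.
Akira is living and takes 1/5.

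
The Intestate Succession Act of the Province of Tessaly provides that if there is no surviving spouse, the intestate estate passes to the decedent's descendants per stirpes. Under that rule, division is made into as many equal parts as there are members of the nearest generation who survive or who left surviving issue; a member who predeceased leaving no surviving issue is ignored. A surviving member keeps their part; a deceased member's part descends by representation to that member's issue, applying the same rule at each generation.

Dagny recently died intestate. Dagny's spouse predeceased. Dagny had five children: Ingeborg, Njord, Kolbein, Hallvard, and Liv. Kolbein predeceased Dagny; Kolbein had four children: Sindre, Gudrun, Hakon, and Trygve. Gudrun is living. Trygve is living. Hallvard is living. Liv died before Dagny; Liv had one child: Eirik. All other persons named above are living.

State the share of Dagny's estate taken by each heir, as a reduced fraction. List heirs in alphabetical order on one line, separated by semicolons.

Eirik 1/5; Gudrun 1/20; Hakon 1/20; Hallvard 1/5; Ingeborg 1/5; Njord 1/5; Sindre 1/20; Trygve 1/20

There is no surviving spouse, so the entire estate passes to Dagny's descendants per stirpes.
The estate is divided into 5 equal shares of 1/5 among Ingeborg, Njord, Kolbein, Hallvard, Liv.
Ingeborg is living and takes 1/5.
Njord is living and takes 1/5.
Kolbein predeceased; the 1/5 allotted to Kolbein's branch passes to Kolbein's issue by representation.
The 1/5 is divided into 4 equal shares of 1/20 among Sindre, Gudrun, Hakon, Trygve.
Sindre is living and takes 1/20.
Gudrun is living and takes 1/20.
Hakon is living and takes 1/20.
Trygve is living and takes 1/20.
Hallvard is living and takes 1/5.
Liv predeceased; the 1/5 allotted to Liv's branch passes to Liv's issue by representation.
Eirik is the sole taker at this level and receives the full 1/5.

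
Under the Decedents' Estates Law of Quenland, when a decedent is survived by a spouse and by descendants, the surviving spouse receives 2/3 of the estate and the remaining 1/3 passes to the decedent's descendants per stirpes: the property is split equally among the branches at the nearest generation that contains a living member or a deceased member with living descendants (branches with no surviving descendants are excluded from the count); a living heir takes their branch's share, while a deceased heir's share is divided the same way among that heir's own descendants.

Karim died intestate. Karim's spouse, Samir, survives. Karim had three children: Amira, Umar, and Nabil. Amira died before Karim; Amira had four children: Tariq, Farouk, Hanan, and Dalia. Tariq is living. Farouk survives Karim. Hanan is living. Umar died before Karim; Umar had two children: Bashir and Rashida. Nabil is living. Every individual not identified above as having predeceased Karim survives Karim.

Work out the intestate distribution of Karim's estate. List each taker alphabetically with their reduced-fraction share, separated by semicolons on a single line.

Bashir 1/18; Dalia 1/36; Farouk 1/36; Hanan 1/36; Nabil 1/9; Rashida 1/18; Samir 2/3; Tariq 1/36

Samir, as surviving spouse, takes 2/3.
The remaining 1/3 passes to Karim's descendants per stirpes.
The 1/3 is divided into 3 equal shares of 1/9 among Amira, Umar, Nabil.
Amira predeceased; the 1/9 allotted to Amira's branch passes to Amira's issue by representation.
The 1/9 is divided into 4 equal shares of 1/36 among Tariq, Farouk, Hanan, Dalia.
Tariq is living and takes 1/36.
Farouk is living and takes 1/36.
Hanan is living and takes 1/36.
Dalia is living and takes 1/36.
Umar predeceased; the 1/9 allotted to Umar's branch passes to Umar's issue by representation.
The 1/9 is divided into 2 equal shares of 1/18 among Bashir, Rashida.
Bashir is living and takes 1/18.
Rashida is living and takes 1/18.
Nabil is living and takes 1/9.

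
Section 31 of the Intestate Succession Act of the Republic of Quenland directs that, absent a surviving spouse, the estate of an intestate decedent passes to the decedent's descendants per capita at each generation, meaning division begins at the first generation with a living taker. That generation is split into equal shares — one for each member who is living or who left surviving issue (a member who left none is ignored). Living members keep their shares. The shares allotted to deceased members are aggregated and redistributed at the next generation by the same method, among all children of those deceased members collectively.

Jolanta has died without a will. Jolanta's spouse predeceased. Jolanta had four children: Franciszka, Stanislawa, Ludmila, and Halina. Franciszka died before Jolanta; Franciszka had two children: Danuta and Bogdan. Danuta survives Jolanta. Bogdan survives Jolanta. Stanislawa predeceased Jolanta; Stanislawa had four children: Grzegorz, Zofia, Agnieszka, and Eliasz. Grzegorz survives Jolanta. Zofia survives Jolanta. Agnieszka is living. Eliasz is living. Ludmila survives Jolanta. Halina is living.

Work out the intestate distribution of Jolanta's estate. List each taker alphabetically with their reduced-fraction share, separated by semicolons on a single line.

There is no surviving spouse, so the entire estate passes to Jolanta's descendants per capita at each generation.
At generation 1 (Franciszka, Stanislawa, Ludmila, Halina) there are 4 shares of (1)/4 = 1/4 each.
Living: Ludmila and Halina — each takes 1/4.
Deceased: Franciszka and Stanislawa. Their combined 1/2 is pooled and carried to generation 2.
At generation 2 (Danuta, Bogdan, Grzegorz, Zofia, Agnieszka, Eliasz) there are 6 shares of (1/2)/6 = 1/12 each.
Living: Danuta, Bogdan, Grzegorz, Zofia, Agnieszka, and Eliasz — each takes 1/12.

Agnieszka 1/12; Bogdan 1/12; Danuta 1/12; Eliasz 1/12; Grzegorz 1/12; Halina 1/4; Ludmila 1/4; Zofia 1/12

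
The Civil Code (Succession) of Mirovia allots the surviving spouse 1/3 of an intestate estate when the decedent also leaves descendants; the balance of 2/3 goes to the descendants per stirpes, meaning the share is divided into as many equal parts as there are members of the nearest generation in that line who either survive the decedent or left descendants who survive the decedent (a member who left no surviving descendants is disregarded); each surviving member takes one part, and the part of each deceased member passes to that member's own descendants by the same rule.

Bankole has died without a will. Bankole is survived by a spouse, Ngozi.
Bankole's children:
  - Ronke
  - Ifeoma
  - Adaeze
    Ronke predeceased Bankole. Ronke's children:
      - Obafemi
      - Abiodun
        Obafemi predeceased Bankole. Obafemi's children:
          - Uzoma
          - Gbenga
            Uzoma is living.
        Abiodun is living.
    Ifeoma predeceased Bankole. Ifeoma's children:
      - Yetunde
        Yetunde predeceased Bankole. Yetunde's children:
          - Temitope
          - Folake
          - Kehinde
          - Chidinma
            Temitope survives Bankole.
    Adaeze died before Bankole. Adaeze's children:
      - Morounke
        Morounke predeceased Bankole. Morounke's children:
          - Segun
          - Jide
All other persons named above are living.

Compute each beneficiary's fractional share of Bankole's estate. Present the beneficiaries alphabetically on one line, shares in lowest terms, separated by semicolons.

Ngozi, as surviving spouse, takes 1/3.
The remaining 2/3 passes to Bankole's descendants per stirpes.
The 2/3 is divided into 3 equal shares of 2/9 among Ronke, Ifeoma, Adaeze.
Ronke predeceased; the 2/9 allotted to Ronke's branch passes to Ronke's issue by representation.
The 2/9 is divided into 2 equal shares of 1/9 among Obafemi, Abiodun.
Obafemi predeceased; the 1/9 allotted to Obafemi's branch passes to Obafemi's issue by representation.
The 1/9 is divided into 2 equal shares of 1/18 among Uzoma, Gbenga.
Uzoma is living and takes 1/18.
Gbenga is living and takes 1/18.
Abiodun is living and takes 1/9.
Ifeoma predeceased; the 2/9 allotted to Ifeoma's branch passes to Ifeoma's issue by representation.
Yetunde's line is the sole branch at this level, so the full 2/9 passes to Yetunde's issue by representation.
The 2/9 is divided into 4 equal shares of 1/18 among Temitope, Folake, Kehinde, Chidinma.
Temitope is living and takes 1/18.
Folake is living and takes 1/18.
Kehinde is living and takes 1/18.
Chidinma is living and takes 1/18.
Adaeze predeceased; the 2/9 allotted to Adaeze's branch passes to Adaeze's issue by representation.
Morounke's line is the sole branch at this level, so the full 2/9 passes to Morounke's issue by representation.
The 2/9 is divided into 2 equal shares of 1/9 among Segun, Jide.
Segun is living and takes 1/9.
Jide is living and takes 1/9.

Abiodun 1/9; Chidinma 1/18; Folake 1/18; Gbenga 1/18; Jide 1/9; Kehinde 1/18; Ngozi 1/3; Segun 1/9; Temitope 1/18; Uzoma 1/18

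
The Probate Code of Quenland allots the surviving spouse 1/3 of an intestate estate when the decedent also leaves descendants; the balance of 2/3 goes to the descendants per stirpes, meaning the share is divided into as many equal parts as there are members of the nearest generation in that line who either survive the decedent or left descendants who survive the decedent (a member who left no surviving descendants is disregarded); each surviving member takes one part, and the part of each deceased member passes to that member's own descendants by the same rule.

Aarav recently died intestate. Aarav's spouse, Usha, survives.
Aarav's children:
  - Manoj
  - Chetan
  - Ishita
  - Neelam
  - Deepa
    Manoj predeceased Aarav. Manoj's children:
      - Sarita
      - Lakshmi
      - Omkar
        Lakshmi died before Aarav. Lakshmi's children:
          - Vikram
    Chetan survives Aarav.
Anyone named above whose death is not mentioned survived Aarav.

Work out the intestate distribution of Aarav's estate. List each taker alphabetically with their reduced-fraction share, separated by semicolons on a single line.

Usha, as surviving spouse, takes 1/3.
The remaining 2/3 passes to Aarav's descendants per stirpes.
The 2/3 is divided into 5 equal shares of 2/15 among Manoj, Chetan, Ishita, Neelam, Deepa.
Manoj predeceased; the 2/15 allotted to Manoj's branch passes to Manoj's issue by representation.
The 2/15 is divided into 3 equal shares of 2/45 among Sarita, Lakshmi, Omkar.
Sarita is living and takes 2/45.
Lakshmi predeceased; the 2/45 allotted to Lakshmi's branch passes to Lakshmi's issue by representation.
Vikram is the sole taker at this level and receives the full 2/45.
Omkar is living and takes 2/45.
Chetan is living and takes 2/15.
Ishita is living and takes 2/15.
Neelam is living and takes 2/15.
Deepa is living and takes 2/15.

Chetan 2/15; Deepa 2/15; Ishita 2/15; Neelam 2/15; Omkar 2/45; Sarita 2/45; Usha 1/3; Vikram 2/45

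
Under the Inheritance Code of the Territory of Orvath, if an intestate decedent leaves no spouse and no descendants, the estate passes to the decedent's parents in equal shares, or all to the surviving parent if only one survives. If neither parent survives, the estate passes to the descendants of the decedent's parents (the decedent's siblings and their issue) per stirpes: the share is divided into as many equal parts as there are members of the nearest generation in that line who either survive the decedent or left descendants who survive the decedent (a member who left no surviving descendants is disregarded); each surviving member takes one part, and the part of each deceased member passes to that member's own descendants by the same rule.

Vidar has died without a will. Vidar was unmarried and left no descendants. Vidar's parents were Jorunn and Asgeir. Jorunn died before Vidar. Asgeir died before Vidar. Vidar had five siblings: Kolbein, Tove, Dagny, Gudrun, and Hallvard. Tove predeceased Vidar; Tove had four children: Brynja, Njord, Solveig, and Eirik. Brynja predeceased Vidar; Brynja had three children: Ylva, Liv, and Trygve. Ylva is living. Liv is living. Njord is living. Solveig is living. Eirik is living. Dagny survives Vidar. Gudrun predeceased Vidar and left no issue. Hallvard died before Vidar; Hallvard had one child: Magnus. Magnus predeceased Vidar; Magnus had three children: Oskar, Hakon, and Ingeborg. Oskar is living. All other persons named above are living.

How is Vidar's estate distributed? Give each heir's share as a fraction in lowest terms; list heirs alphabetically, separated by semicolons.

Dagny 1/4; Eirik 1/16; Hakon 1/12; Ingeborg 1/12; Kolbein 1/4; Liv 1/48; Njord 1/16; Oskar 1/12; Solveig 1/16; Trygve 1/48; Ylva 1/48

Neither parent survives and there are no descendants, so the estate passes to Vidar's siblings and their issue per stirpes.
Gudrun left no surviving issue, so that branch lapses and is disregarded.
The estate is divided into 4 equal shares of 1/4 among Kolbein, Tove, Dagny, Hallvard.
Kolbein is living and takes 1/4.
Tove predeceased; the 1/4 allotted to Tove's branch passes to Tove's issue by representation.
The 1/4 is divided into 4 equal shares of 1/16 among Brynja, Njord, Solveig, Eirik.
Brynja predeceased; the 1/16 allotted to Brynja's branch passes to Brynja's issue by representation.
The 1/16 is divided into 3 equal shares of 1/48 among Ylva, Liv, Trygve.
Ylva is living and takes 1/48.
Liv is living and takes 1/48.
Trygve is living and takes 1/48.
Njord is living and takes 1/16.
Solveig is living and takes 1/16.
Eirik is living and takes 1/16.
Dagny is living and takes 1/4.
Hallvard predeceased; the 1/4 allotted to Hallvard's branch passes to Hallvard's issue by representation.
Magnus's line is the sole branch at this level, so the full 1/4 passes to Magnus's issue by representation.
The 1/4 is divided into 3 equal shares of 1/12 among Oskar, Hakon, Ingeborg.
Oskar is living and takes 1/12.
Hakon is living and takes 1/12.
Ingeborg is living and takes 1/12.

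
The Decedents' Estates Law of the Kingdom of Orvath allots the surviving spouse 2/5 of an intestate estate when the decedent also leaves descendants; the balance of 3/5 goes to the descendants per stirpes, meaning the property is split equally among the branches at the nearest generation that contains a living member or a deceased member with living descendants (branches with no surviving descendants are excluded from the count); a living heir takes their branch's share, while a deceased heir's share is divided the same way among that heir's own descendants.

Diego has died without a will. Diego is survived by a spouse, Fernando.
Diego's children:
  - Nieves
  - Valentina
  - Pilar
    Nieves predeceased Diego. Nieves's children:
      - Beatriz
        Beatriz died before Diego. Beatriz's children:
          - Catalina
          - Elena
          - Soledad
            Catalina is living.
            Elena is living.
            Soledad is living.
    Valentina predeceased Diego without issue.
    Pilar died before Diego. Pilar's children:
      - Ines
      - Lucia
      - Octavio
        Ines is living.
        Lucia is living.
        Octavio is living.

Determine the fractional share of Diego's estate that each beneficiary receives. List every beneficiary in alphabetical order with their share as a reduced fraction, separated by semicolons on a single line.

Catalina 1/10; Elena 1/10; Fernando 2/5; Ines 1/10; Lucia 1/10; Octavio 1/10; Soledad 1/10

Fernando, as surviving spouse, takes 2/5.
The remaining 3/5 passes to Diego's descendants per stirpes.
Valentina left no surviving issue, so that branch lapses and is disregarded.
The 3/5 is divided into 2 equal shares of 3/10 among Nieves, Pilar.
Nieves predeceased; the 3/10 allotted to Nieves's branch passes to Nieves's issue by representation.
Beatriz's line is the sole branch at this level, so the full 3/10 passes to Beatriz's issue by representation.
The 3/10 is divided into 3 equal shares of 1/10 among Catalina, Elena, Soledad.
Catalina is living and takes 1/10.
Elena is living and takes 1/10.
Soledad is living and takes 1/10.
Pilar predeceased; the 3/10 allotted to Pilar's branch passes to Pilar's issue by representation.
The 3/10 is divided into 3 equal shares of 1/10 among Ines, Lucia, Octavio.
Ines is living and takes 1/10.
Lucia is living and takes 1/10.
Octavio is living and takes 1/10.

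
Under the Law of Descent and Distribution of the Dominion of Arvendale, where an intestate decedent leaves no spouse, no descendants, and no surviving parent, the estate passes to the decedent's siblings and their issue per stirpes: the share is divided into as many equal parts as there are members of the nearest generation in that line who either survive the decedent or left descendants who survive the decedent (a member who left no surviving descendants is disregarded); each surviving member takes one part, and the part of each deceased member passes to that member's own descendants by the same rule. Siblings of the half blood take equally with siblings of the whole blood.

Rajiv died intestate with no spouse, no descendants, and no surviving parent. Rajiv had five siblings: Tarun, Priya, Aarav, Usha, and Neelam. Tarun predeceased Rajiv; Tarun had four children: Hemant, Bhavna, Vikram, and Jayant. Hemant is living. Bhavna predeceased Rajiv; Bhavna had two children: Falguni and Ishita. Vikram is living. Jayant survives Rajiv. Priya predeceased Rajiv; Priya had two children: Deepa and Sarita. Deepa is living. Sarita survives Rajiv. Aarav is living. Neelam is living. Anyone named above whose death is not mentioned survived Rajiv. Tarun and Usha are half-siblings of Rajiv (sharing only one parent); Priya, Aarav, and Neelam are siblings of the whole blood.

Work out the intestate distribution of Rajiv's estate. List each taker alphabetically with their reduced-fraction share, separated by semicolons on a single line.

Aarav 1/5; Deepa 1/10; Falguni 1/40; Hemant 1/20; Ishita 1/40; Jayant 1/20; Neelam 1/5; Sarita 1/10; Usha 1/5; Vikram 1/20

No spouse, descendants, or parent survives, so the estate passes to Rajiv's siblings per stirpes.
Half-blood and whole-blood siblings take equally under the stated rule.
The estate is divided into 5 equal shares of 1/5 among Tarun, Priya, Aarav, Usha, Neelam.
Tarun predeceased; the 1/5 allotted to Tarun's branch passes to Tarun's issue by representation.
The 1/5 is divided into 4 equal shares of 1/20 among Hemant, Bhavna, Vikram, Jayant.
Hemant is living and takes 1/20.
Bhavna predeceased; the 1/20 allotted to Bhavna's branch passes to Bhavna's issue by representation.
The 1/20 is divided into 2 equal shares of 1/40 among Falguni, Ishita.
Falguni is living and takes 1/40.
Ishita is living and takes 1/40.
Vikram is living and takes 1/20.
Jayant is living and takes 1/20.
Priya predeceased; the 1/5 allotted to Priya's branch passes to Priya's issue by representation.
The 1/5 is divided into 2 equal shares of 1/10 among Deepa, Sarita.
Deepa is living and takes 1/10.
Sarita is living and takes 1/10.
Aarav is living and takes 1/5.
Usha is living and takes 1/5.
Neelam is living and takes 1/5.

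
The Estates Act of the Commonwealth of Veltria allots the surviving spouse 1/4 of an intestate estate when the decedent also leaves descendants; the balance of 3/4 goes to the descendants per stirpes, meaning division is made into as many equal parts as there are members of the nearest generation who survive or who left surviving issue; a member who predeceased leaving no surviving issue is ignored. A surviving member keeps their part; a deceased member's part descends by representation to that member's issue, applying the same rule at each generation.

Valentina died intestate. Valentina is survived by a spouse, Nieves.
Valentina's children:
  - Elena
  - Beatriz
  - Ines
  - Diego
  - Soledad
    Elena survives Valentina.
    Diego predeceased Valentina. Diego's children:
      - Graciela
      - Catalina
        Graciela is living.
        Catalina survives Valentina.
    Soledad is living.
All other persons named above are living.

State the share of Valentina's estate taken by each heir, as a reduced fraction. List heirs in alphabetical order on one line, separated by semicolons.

Nieves, as surviving spouse, takes 1/4.
The remaining 3/4 passes to Valentina's descendants per stirpes.
The 3/4 is divided into 5 equal shares of 3/20 among Elena, Beatriz, Ines, Diego, Soledad.
Elena is living and takes 3/20.
Beatriz is living and takes 3/20.
Ines is living and takes 3/20.
Diego predeceased; the 3/20 allotted to Diego's branch passes to Diego's issue by representation.
The 3/20 is divided into 2 equal shares of 3/40 among Graciela, Catalina.
Graciela is living and takes 3/40.
Catalina is living and takes 3/40.
Soledad is living and takes 3/20.

Beatriz 3/20; Catalina 3/40; Elena 3/20; Graciela 3/40; Ines 3/20; Nieves 1/4; Soledad 3/20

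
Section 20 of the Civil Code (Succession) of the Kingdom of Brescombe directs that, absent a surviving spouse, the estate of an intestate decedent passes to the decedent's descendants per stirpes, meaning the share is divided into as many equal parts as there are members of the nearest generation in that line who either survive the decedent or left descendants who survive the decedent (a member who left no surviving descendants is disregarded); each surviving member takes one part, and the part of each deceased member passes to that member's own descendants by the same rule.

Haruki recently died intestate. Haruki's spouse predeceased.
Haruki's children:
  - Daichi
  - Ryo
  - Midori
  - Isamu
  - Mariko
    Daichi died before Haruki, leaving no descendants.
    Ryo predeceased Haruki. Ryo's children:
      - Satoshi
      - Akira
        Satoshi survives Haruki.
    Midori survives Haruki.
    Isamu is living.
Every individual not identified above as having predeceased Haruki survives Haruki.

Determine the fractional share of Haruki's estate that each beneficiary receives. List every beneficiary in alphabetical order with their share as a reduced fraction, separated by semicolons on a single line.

Akira 1/8; Isamu 1/4; Mariko 1/4; Midori 1/4; Satoshi 1/8

There is no surviving spouse, so the entire estate passes to Haruki's descendants per stirpes.
Daichi left no surviving issue, so that branch lapses and is disregarded.
The estate is divided into 4 equal shares of 1/4 among Ryo, Midori, Isamu, Mariko.
Ryo predeceased; the 1/4 allotted to Ryo's branch passes to Ryo's issue by representation.
The 1/4 is divided into 2 equal shares of 1/8 among Satoshi, Akira.
Satoshi is living and takes 1/8.
Akira is living and takes 1/8.
Midori is living and takes 1/4.
Isamu is living and takes 1/4.
Mariko is living and takes 1/4.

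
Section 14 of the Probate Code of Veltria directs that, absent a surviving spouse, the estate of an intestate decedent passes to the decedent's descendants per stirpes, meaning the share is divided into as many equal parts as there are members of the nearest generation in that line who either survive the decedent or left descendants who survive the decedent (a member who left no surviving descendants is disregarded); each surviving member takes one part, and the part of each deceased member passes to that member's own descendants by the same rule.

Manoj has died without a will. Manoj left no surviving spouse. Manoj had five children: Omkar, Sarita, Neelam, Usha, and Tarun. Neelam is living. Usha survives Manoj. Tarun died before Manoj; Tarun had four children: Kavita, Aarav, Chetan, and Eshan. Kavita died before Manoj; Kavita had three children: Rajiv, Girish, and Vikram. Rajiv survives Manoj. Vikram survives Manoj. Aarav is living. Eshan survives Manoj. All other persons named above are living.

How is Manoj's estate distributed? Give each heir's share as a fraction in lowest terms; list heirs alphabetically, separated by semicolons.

Aarav 1/20; Chetan 1/20; Eshan 1/20; Girish 1/60; Neelam 1/5; Omkar 1/5; Rajiv 1/60; Sarita 1/5; Usha 1/5; Vikram 1/60

There is no surviving spouse, so the entire estate passes to Manoj's descendants per stirpes.
The estate is divided into 5 equal shares of 1/5 among Omkar, Sarita, Neelam, Usha, Tarun.
Omkar is living and takes 1/5.
Sarita is living and takes 1/5.
Neelam is living and takes 1/5.
Usha is living and takes 1/5.
Tarun predeceased; the 1/5 allotted to Tarun's branch passes to Tarun's issue by representation.
The 1/5 is divided into 4 equal shares of 1/20 among Kavita, Aarav, Chetan, Eshan.
Kavita predeceased; the 1/20 allotted to Kavita's branch passes to Kavita's issue by representation.
The 1/20 is divided into 3 equal shares of 1/60 among Rajiv, Girish, Vikram.
Rajiv is living and takes 1/60.
Girish is living and takes 1/60.
Vikram is living and takes 1/60.
Aarav is living and takes 1/20.
Chetan is living and takes 1/20.
Eshan is living and takes 1/20.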